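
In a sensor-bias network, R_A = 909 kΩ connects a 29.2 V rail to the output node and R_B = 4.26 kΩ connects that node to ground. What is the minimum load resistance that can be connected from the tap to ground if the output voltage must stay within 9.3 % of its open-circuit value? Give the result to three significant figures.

R_L(min) ≈ 41.4 kΩ

Output resistance R_th = R_A‖R_B = (909 × 4.26)/913.3 = 4.240 kΩ.
The fractional drop is R_th/(R_th + R_L); requiring this ≤ 0.0930 gives R_L ≥ R_th(1/0.0930 − 1) = 4.240 × 9.753 = 41.4 kΩ.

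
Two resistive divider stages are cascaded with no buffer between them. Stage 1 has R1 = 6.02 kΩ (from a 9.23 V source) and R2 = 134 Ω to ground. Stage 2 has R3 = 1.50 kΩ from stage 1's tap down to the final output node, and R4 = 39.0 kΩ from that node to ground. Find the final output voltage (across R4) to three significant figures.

Stage 2 presents R3+R4 = 40500 Ω as a load on stage 1's tap.
Stage 1's lower leg becomes R2‖(R3+R4) = 133.6 Ω, so V_mid = 9.23 × 133.6/6154 = 0.2003 V.
Stage 2 is itself unloaded: V_out = V_mid × R4/(R3+R4) = 0.2003 × 39000/40500 = 0.193 V.

V_out ≈ 0.193 V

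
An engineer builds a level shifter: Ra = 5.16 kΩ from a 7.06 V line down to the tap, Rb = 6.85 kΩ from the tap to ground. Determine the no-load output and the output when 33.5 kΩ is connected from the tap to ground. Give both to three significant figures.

Unloaded: 4.03 V; loaded: 3.70 V

Open-circuit: V = 7.06 × 6.85/(5.16 + 6.85) = 4.03 V.
With the load, Rb becomes Rb‖R_L = 5.687 kΩ, so V = 7.06 × 5.687/10.85 = 3.70 V.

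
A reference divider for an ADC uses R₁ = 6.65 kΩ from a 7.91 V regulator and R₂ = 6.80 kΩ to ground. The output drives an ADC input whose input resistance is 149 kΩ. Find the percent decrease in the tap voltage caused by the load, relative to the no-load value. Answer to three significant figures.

2.21 %

The divider's output (Thévenin) resistance is R₁‖R₂ = 3.362 kΩ.
Fractional drop under load = R_th/(R_th + R_L) = 3.362 / (3.362 + 149) = 0.02207.
So the output falls by 2.21 %.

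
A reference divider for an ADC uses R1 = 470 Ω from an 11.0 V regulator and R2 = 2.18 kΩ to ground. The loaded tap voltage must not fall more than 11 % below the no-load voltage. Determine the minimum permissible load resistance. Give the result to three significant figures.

Output resistance R_th = R1‖R2 = (470 × 2180)/2650 = 386.6 Ω.
The fractional drop is R_th/(R_th + R_L); requiring this ≤ 0.110 gives R_L ≥ R_th(1/0.110 − 1) = 386.6 × 8.091 = 3.13 kΩ.

R_L(min) ≈ 3.13 kΩ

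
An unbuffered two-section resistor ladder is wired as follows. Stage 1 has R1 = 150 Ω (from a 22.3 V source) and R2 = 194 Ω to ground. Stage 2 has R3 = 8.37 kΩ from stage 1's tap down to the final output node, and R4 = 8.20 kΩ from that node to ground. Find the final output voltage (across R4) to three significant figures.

Stage 2 presents R3+R4 = 16570 Ω as a load on stage 1's tap.
Stage 1's lower leg becomes R2‖(R3+R4) = 191.8 Ω, so V_mid = 22.3 × 191.8/341.8 = 12.51 V.
Stage 2 is itself unloaded: V_out = V_mid × R4/(R3+R4) = 12.51 × 8200/16570 = 6.19 V.

V_out ≈ 6.19 V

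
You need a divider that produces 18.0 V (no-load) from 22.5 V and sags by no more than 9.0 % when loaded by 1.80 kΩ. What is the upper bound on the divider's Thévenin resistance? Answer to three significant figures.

Loading drop = R_th/(R_th + R_L) ≤ 0.0900, so R_th ≤ R_L · ε/(1−ε) = 1.80 kΩ × 0.0900/0.9100 = 178 Ω.
(Any R1, R2 with R2/(R1+R2) = 0.800 and R1‖R2 ≤ 178 Ω will meet the spec.)

R_th ≤ 178 Ω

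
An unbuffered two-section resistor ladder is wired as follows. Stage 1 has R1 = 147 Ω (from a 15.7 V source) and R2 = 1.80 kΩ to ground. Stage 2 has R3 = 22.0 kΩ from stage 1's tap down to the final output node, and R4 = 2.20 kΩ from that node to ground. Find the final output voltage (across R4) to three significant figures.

V_out ≈ 1.31 V

Stage 2 presents R3+R4 = 24200 Ω as a load on stage 1's tap.
Stage 1's lower leg becomes R2‖(R3+R4) = 1675 Ω, so V_mid = 15.7 × 1675/1822 = 14.43 V.
Stage 2 is itself unloaded: V_out = V_mid × R4/(R3+R4) = 14.43 × 2200/24200 = 1.31 V.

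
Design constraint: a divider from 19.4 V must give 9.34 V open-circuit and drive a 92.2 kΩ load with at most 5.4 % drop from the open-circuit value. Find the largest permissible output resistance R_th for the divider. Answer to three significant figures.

Loading drop = R_th/(R_th + R_L) ≤ 0.0540, so R_th ≤ R_L · ε/(1−ε) = 92.2 kΩ × 0.0540/0.9460 = 5.26 kΩ.
(Any R1, R2 with R2/(R1+R2) = 0.481 and R1‖R2 ≤ 5.26 kΩ will meet the spec.)

R_th ≤ 5.26 kΩ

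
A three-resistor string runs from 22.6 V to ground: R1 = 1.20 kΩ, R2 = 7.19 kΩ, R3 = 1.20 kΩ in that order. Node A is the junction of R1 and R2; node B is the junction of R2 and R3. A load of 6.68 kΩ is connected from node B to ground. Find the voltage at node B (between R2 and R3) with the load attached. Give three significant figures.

At node B, R3 is in parallel with the load: R3‖R_L = 1.017 kΩ.
Below node A the resistance is R2 + (R3‖R_L) = 8.207 kΩ, so V_A = 22.6 × 8.207/9.407 = 19.72 V.
Then V_B = V_A × (R3‖R_L)/(R2 + R3‖R_L) = 19.72 × 1.017/8.207 = 2.44 V.

V ≈ 2.44 V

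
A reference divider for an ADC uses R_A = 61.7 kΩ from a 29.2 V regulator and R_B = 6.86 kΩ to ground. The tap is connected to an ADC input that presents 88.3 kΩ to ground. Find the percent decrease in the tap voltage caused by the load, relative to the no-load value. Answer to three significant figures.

The divider's output (Thévenin) resistance is R_A‖R_B = 6.174 kΩ.
Fractional drop under load = R_th/(R_th + R_L) = 6.174 / (6.174 + 88.3) = 0.06535.
So the output falls by 6.53 %.

6.53 %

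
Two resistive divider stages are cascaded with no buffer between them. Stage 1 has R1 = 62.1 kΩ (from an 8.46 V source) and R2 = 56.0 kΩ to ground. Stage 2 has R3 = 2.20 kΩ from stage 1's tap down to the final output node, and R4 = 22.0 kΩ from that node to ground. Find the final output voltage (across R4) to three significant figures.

V_out ≈ 1.65 V

Stage 2 presents R3+R4 = 24.20 kΩ as a load on stage 1's tap.
Stage 1's lower leg becomes R2‖(R3+R4) = 16.90 kΩ, so V_mid = 8.46 × 16.90/79.00 = 1.810 V.
Stage 2 is itself unloaded: V_out = V_mid × R4/(R3+R4) = 1.810 × 22.0/24.20 = 1.65 V.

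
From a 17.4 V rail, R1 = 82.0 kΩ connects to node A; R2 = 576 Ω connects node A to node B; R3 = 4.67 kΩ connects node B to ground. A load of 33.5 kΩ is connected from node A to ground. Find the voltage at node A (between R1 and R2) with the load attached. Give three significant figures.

Below node A the series string R2+R3 = 5246 Ω sits in parallel with the 33500 Ω load: 4536 Ω.
V_A = 17.4 × 4536/(82000 + 4536) = 0.912 V.

V ≈ 0.912 V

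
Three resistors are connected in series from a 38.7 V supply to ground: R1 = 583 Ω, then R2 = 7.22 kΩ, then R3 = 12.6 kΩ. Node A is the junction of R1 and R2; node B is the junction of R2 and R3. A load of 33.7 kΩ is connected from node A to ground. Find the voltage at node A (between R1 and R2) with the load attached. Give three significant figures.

Below node A the series string R2+R3 = 19820 Ω sits in parallel with the 33700 Ω load: 12480 Ω.
V_A = 38.7 × 12480/(583 + 12480) = 37.0 V.

V ≈ 37.0 V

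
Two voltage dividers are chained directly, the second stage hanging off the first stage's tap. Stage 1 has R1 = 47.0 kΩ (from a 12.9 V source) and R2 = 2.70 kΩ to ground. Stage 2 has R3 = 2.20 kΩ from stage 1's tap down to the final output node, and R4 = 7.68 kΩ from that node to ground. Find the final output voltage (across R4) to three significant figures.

Stage 2 presents R3+R4 = 9.880 kΩ as a load on stage 1's tap.
Stage 1's lower leg becomes R2‖(R3+R4) = 2.121 kΩ, so V_mid = 12.9 × 2.121/49.12 = 0.5569 V.
Stage 2 is itself unloaded: V_out = V_mid × R4/(R3+R4) = 0.5569 × 7.68/9.880 = 0.433 V.

V_out ≈ 0.433 V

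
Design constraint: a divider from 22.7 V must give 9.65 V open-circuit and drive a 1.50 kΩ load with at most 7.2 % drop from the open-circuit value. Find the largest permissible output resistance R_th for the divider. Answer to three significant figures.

R_th ≤ 116 Ω

Loading drop = R_th/(R_th + R_L) ≤ 0.0720, so R_th ≤ R_L · ε/(1−ε) = 1.50 kΩ × 0.0720/0.9280 = 116 Ω.
(Any R1, R2 with R2/(R1+R2) = 0.425 and R1‖R2 ≤ 116 Ω will meet the spec.)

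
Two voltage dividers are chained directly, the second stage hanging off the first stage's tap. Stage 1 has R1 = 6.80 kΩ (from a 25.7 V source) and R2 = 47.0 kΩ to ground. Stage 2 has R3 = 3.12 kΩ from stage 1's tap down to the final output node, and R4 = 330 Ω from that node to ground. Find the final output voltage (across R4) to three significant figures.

Stage 2 presents R3+R4 = 3450 Ω as a load on stage 1's tap.
Stage 1's lower leg becomes R2‖(R3+R4) = 3214 Ω, so V_mid = 25.7 × 3214/10010 = 8.249 V.
Stage 2 is itself unloaded: V_out = V_mid × R4/(R3+R4) = 8.249 × 330/3450 = 0.789 V.

V_out ≈ 0.789 V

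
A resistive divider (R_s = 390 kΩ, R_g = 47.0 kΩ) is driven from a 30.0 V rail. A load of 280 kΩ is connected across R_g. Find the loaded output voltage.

The load sits in parallel with R_g: R_g‖R_L = (47.0 × 280) / (47.0 + 280) = 40.24 kΩ.
V_out = 30.0 × 40.24 / (390 + 40.24) = 30.0 × 40.24/430.2 = 2.81 V.

V_out ≈ 2.81 V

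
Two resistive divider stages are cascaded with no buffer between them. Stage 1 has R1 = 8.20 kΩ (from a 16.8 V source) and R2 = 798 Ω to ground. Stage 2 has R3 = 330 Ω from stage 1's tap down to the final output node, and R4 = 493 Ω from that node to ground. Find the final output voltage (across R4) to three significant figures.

Stage 2 presents R3+R4 = 823.0 Ω as a load on stage 1's tap.
Stage 1's lower leg becomes R2‖(R3+R4) = 405.2 Ω, so V_mid = 16.8 × 405.2/8605 = 0.7910 V.
Stage 2 is itself unloaded: V_out = V_mid × R4/(R3+R4) = 0.7910 × 493/823.0 = 0.474 V.

V_out ≈ 0.474 V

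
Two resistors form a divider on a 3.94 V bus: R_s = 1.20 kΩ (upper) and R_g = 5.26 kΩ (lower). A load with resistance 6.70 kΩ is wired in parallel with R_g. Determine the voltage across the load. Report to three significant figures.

The load sits in parallel with R_g: R_g‖R_L = (5.26 × 6.70) / (5.26 + 6.70) = 2.947 kΩ.
V_out = 3.94 × 2.947 / (1.20 + 2.947) = 3.94 × 2.947/4.147 = 2.80 V.

V_out ≈ 2.80 V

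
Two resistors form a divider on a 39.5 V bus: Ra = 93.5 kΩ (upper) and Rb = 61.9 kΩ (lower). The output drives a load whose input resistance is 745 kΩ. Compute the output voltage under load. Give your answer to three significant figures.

V_out ≈ 15.0 V

The load sits in parallel with Rb: Rb‖R_L = (61.9 × 745) / (61.9 + 745) = 57.15 kΩ.
V_out = 39.5 × 57.15 / (93.5 + 57.15) = 39.5 × 57.15/150.7 = 15.0 V.
(Unloaded it would have been 15.7 V.)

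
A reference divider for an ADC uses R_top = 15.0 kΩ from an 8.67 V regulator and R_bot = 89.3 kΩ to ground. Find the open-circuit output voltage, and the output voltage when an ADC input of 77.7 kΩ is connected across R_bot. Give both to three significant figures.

Unloaded: 7.42 V; loaded: 6.37 V

Open-circuit: V = 8.67 × 89.3/(15.0 + 89.3) = 7.42 V.
With the load, R_bot becomes R_bot‖R_L = 41.55 kΩ, so V = 8.67 × 41.55/56.55 = 6.37 V.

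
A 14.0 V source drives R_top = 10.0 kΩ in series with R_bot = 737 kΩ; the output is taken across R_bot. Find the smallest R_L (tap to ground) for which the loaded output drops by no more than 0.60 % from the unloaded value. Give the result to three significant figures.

Output resistance R_th = R_top‖R_bot = (10.0 × 737)/747.0 = 9.866 kΩ.
The fractional drop is R_th/(R_th + R_L); requiring this ≤ 0.00600 gives R_L ≥ R_th(1/0.00600 − 1) = 9.866 × 165.7 = 1.63 MΩ.

R_L(min) ≈ 1.63 MΩ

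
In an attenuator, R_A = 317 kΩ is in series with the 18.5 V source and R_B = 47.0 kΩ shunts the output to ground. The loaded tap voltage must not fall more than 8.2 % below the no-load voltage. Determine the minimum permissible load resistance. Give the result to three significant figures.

Output resistance R_th = R_A‖R_B = (317 × 47.0)/364.0 = 40.93 kΩ.
The fractional drop is R_th/(R_th + R_L); requiring this ≤ 0.0820 gives R_L ≥ R_th(1/0.0820 − 1) = 40.93 × 11.20 = 458 kΩ.

R_L(min) ≈ 458 kΩ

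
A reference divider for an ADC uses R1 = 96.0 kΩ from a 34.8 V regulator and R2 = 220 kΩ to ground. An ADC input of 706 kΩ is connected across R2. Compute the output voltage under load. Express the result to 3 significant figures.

V_out ≈ 22.1 V

The load sits in parallel with R2: R2‖R_L = (220 × 706) / (220 + 706) = 167.7 kΩ.
V_out = 34.8 × 167.7 / (96.0 + 167.7) = 34.8 × 167.7/263.7 = 22.1 V.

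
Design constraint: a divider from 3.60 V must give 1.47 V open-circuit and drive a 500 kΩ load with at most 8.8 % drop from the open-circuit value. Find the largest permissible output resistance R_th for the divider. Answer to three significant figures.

Loading drop = R_th/(R_th + R_L) ≤ 0.0880, so R_th ≤ R_L · ε/(1−ε) = 500 kΩ × 0.0880/0.9120 = 48.2 kΩ.

R_th ≤ 48.2 kΩ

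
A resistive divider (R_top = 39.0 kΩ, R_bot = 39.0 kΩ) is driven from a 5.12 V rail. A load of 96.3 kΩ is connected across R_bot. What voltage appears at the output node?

V_out ≈ 2.13 V

The load sits in parallel with R_bot: R_bot‖R_L = (39.0 × 96.3) / (39.0 + 96.3) = 27.76 kΩ.
V_out = 5.12 × 27.76 / (39.0 + 27.76) = 5.12 × 27.76/66.76 = 2.13 V.
(Unloaded it would have been 2.56 V.)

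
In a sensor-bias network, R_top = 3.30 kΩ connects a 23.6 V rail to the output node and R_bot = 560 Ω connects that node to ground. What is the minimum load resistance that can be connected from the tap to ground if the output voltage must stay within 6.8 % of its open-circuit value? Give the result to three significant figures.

Output resistance R_th = R_top‖R_bot = (3300 × 560)/3860 = 478.8 Ω.
The fractional drop is R_th/(R_th + R_L); requiring this ≤ 0.0680 gives R_L ≥ R_th(1/0.0680 − 1) = 478.8 × 13.71 = 6.56 kΩ.

R_L(min) ≈ 6.56 kΩ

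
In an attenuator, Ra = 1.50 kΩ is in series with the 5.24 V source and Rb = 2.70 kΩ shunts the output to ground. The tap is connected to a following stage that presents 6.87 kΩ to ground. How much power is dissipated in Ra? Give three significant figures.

P ≈ 3.48 mW

Total resistance from the source is Ra + (Rb‖R_L) = 3.438 kΩ, so I = 5.24/3.438 kΩ = 1.524 mA.
P = I²·Ra = (1.524 mA)² × 1.50 kΩ = 3.48 mW.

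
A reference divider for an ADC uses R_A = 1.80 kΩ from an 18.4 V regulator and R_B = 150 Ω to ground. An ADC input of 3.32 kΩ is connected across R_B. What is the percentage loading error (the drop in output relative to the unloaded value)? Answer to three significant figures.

4.00 %

The divider's output (Thévenin) resistance is R_A‖R_B = 138.5 Ω.
Fractional drop under load = R_th/(R_th + R_L) = 138.5 / (138.5 + 3320) = 0.04004.
So the output falls by 4.00 %.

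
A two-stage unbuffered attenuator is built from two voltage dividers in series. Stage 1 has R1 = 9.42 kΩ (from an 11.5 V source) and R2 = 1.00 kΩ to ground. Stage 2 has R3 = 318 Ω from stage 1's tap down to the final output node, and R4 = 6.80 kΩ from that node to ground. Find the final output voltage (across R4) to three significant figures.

V_out ≈ 0.936 V

Stage 2 presents R3+R4 = 7118 Ω as a load on stage 1's tap.
Stage 1's lower leg becomes R2‖(R3+R4) = 876.8 Ω, so V_mid = 11.5 × 876.8/10300 = 0.9793 V.
Stage 2 is itself unloaded: V_out = V_mid × R4/(R3+R4) = 0.9793 × 6800/7118 = 0.936 V.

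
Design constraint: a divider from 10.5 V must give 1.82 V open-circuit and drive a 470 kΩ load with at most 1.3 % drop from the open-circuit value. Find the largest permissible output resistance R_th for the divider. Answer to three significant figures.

R_th ≤ 6.19 kΩ

Loading drop = R_th/(R_th + R_L) ≤ 0.0130, so R_th ≤ R_L · ε/(1−ε) = 470 kΩ × 0.0130/0.9870 = 6.19 kΩ.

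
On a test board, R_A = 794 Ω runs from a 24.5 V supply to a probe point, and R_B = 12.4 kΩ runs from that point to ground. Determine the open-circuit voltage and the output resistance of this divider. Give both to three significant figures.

V_th is the open-circuit tap voltage: 24.5 × 12400/(794 + 12400) = 23.0 V.
With the supply zeroed, R_A and R_B appear in parallel from the tap: R_th = R_A‖R_B = (794 × 12400)/13190 = 746 Ω.

V_th = 23.0 V, R_th = 746 Ω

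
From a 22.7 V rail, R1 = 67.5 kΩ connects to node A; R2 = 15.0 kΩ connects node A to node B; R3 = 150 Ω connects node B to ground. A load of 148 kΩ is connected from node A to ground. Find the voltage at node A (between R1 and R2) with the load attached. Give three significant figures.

V ≈ 3.84 V

Below node A the series string R2+R3 = 15150 Ω sits in parallel with the 148000 Ω load: 13740 Ω.
V_A = 22.7 × 13740/(67500 + 13740) = 3.84 V.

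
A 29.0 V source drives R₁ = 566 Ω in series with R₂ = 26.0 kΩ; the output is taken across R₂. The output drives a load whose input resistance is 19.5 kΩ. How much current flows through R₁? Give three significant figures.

R₂‖R_L = 11140 Ω, so the source sees R₁ + R₂‖R_L = 11710 Ω.
I = 29.0 V / 11710 Ω = 2.48 mA.

I ≈ 2.48 mA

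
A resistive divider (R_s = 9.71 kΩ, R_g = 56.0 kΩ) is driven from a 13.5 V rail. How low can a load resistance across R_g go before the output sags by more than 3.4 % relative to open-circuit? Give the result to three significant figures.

Output resistance R_th = R_s‖R_g = (9.71 × 56.0)/65.71 = 8.275 kΩ.
The fractional drop is R_th/(R_th + R_L); requiring this ≤ 0.0340 gives R_L ≥ R_th(1/0.0340 − 1) = 8.275 × 28.41 = 235 kΩ.

R_L(min) ≈ 235 kΩ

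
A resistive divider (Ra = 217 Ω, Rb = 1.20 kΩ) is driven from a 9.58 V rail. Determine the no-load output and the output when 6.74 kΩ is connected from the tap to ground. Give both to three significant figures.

Open-circuit: V = 9.58 × 1200/(217 + 1200) = 8.11 V.
With the load, Rb becomes Rb‖R_L = 1019 Ω, so V = 9.58 × 1019/1236 = 7.90 V.

Unloaded: 8.11 V; loaded: 7.90 V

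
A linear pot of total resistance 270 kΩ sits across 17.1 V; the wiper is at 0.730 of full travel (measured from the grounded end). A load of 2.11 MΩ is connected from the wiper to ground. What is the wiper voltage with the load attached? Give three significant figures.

The wiper splits the pot into (1−α)R = 72.90 kΩ above and αR = 197.1 kΩ below.
Lower section ‖ load = 180.3 kΩ.
V_wiper = 17.1 × 180.3/(72.90 + 180.3) = 12.2 V.

V ≈ 12.2 V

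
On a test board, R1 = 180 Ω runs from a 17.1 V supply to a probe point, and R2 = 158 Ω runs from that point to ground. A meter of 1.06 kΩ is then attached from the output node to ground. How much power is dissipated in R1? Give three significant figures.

P ≈ 522 mW

Total resistance from the source is R1 + (R2‖R_L) = 317.5 Ω, so I = 17.1/317.5 Ω = 53.86 mA.
P = I²·R1 = (53.86 mA)² × 180 Ω = 522 mW.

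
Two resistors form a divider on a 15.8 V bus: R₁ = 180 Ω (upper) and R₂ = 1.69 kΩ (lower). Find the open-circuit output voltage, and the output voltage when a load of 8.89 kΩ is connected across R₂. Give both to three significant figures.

Unloaded: 14.3 V; loaded: 14.0 V

Open-circuit: V = 15.8 × 1690/(180 + 1690) = 14.3 V.
With the load, R₂ becomes R₂‖R_L = 1420 Ω, so V = 15.8 × 1420/1600 = 14.0 V.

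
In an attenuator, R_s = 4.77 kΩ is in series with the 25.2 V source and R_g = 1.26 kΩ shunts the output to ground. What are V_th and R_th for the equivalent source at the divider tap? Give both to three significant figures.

V_th is the open-circuit tap voltage: 25.2 × 1.26/(4.77 + 1.26) = 5.27 V.
With the supply zeroed, R_s and R_g appear in parallel from the tap: R_th = R_s‖R_g = (4.77 × 1.26)/6.030 = 997 Ω.

V_th = 5.27 V, R_th = 997 Ω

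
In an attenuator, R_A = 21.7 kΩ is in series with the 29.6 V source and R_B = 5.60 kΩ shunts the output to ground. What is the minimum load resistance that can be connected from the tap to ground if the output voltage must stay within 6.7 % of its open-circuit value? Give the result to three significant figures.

Output resistance R_th = R_A‖R_B = (21.7 × 5.60)/27.30 = 4.451 kΩ.
The fractional drop is R_th/(R_th + R_L); requiring this ≤ 0.0670 gives R_L ≥ R_th(1/0.0670 − 1) = 4.451 × 13.93 = 62.0 kΩ.

R_L(min) ≈ 62.0 kΩ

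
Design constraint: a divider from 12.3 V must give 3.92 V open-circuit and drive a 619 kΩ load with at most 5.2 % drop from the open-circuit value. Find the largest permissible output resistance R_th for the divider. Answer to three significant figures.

R_th ≤ 34.0 kΩ

Loading drop = R_th/(R_th + R_L) ≤ 0.0520, so R_th ≤ R_L · ε/(1−ε) = 619 kΩ × 0.0520/0.9480 = 34.0 kΩ.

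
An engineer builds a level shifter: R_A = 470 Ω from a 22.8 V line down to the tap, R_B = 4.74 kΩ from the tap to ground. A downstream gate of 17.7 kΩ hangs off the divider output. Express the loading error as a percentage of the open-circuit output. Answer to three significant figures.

The divider's output (Thévenin) resistance is R_A‖R_B = 427.6 Ω.
Fractional drop under load = R_th/(R_th + R_L) = 427.6 / (427.6 + 17700) = 0.02359.
So the output falls by 2.36 %.

2.36 %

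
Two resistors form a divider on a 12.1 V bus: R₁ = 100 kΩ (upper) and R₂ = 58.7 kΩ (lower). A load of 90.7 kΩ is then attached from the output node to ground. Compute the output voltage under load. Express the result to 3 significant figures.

V_out ≈ 3.18 V

The load sits in parallel with R₂: R₂‖R_L = (58.7 × 90.7) / (58.7 + 90.7) = 35.64 kΩ.
V_out = 12.1 × 35.64 / (100 + 35.64) = 12.1 × 35.64/135.6 = 3.18 V.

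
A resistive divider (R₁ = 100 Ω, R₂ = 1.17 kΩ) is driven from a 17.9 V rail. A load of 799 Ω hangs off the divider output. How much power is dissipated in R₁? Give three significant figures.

P ≈ 97.0 mW

Total resistance from the source is R₁ + (R₂‖R_L) = 574.8 Ω, so I = 17.9/574.8 Ω = 31.14 mA.
P = I²·R₁ = (31.14 mA)² × 100 Ω = 97.0 mW.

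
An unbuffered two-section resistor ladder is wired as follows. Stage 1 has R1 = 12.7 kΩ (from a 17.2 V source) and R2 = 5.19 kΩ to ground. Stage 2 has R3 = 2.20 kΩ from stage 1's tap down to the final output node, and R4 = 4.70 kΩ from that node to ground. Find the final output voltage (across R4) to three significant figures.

V_out ≈ 2.22 V

Stage 2 presents R3+R4 = 6.900 kΩ as a load on stage 1's tap.
Stage 1's lower leg becomes R2‖(R3+R4) = 2.962 kΩ, so V_mid = 17.2 × 2.962/15.66 = 3.253 V.
Stage 2 is itself unloaded: V_out = V_mid × R4/(R3+R4) = 3.253 × 4.70/6.900 = 2.22 V.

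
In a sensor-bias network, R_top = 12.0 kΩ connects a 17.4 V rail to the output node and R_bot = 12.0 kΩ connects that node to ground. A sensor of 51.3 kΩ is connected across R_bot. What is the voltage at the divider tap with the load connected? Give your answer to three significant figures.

The load sits in parallel with R_bot: R_bot‖R_L = (12.0 × 51.3) / (12.0 + 51.3) = 9.725 kΩ.
V_out = 17.4 × 9.725 / (12.0 + 9.725) = 17.4 × 9.725/21.73 = 7.79 V.

V_out ≈ 7.79 V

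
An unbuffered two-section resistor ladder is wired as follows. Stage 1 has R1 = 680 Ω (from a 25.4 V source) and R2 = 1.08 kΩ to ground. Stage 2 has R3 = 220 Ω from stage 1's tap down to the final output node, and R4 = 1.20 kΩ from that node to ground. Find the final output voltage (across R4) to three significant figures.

V_out ≈ 10.2 V

Stage 2 presents R3+R4 = 1420 Ω as a load on stage 1's tap.
Stage 1's lower leg becomes R2‖(R3+R4) = 613.4 Ω, so V_mid = 25.4 × 613.4/1293 = 12.05 V.
Stage 2 is itself unloaded: V_out = V_mid × R4/(R3+R4) = 12.05 × 1200/1420 = 10.2 V.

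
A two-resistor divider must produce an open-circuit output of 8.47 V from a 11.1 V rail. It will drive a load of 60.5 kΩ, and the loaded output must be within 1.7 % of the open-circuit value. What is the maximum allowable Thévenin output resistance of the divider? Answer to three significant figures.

R_th ≤ 1.05 kΩ

Loading drop = R_th/(R_th + R_L) ≤ 0.0170, so R_th ≤ R_L · ε/(1−ε) = 60.5 kΩ × 0.0170/0.9830 = 1.05 kΩ.
(Any R1, R2 with R2/(R1+R2) = 0.763 and R1‖R2 ≤ 1.05 kΩ will meet the spec.)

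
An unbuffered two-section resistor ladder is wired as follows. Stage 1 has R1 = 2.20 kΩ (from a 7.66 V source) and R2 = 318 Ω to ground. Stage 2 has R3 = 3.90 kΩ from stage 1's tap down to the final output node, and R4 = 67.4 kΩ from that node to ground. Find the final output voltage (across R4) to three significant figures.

Stage 2 presents R3+R4 = 71300 Ω as a load on stage 1's tap.
Stage 1's lower leg becomes R2‖(R3+R4) = 316.6 Ω, so V_mid = 7.66 × 316.6/2517 = 0.9636 V.
Stage 2 is itself unloaded: V_out = V_mid × R4/(R3+R4) = 0.9636 × 67400/71300 = 0.911 V.

V_out ≈ 0.911 V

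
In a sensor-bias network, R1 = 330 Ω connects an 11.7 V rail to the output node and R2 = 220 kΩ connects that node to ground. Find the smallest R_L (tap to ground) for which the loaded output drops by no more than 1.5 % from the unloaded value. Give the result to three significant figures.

R_L(min) ≈ 21.6 kΩ

Output resistance R_th = R1‖R2 = (330 × 220000)/220300 = 329.5 Ω.
The fractional drop is R_th/(R_th + R_L); requiring this ≤ 0.0150 gives R_L ≥ R_th(1/0.0150 − 1) = 329.5 × 65.67 = 21.6 kΩ.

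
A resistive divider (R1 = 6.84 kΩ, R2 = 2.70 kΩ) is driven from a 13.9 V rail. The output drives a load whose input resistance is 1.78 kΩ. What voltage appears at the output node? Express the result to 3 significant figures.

V_out ≈ 1.88 V

The load sits in parallel with R2: R2‖R_L = (2.70 × 1.78) / (2.70 + 1.78) = 1.073 kΩ.
V_out = 13.9 × 1.073 / (6.84 + 1.073) = 13.9 × 1.073/7.913 = 1.88 V.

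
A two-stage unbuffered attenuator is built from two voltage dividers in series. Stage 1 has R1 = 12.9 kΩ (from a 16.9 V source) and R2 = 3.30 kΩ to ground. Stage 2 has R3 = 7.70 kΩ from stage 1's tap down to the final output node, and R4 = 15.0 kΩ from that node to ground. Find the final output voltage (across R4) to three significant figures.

Stage 2 presents R3+R4 = 22.70 kΩ as a load on stage 1's tap.
Stage 1's lower leg becomes R2‖(R3+R4) = 2.881 kΩ, so V_mid = 16.9 × 2.881/15.78 = 3.085 V.
Stage 2 is itself unloaded: V_out = V_mid × R4/(R3+R4) = 3.085 × 15.0/22.70 = 2.04 V.

V_out ≈ 2.04 V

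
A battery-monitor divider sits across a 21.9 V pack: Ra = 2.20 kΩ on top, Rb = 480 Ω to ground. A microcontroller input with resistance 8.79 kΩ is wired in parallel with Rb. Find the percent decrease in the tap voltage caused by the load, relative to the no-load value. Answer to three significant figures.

The divider's output (Thévenin) resistance is Ra‖Rb = 394.0 Ω.
Fractional drop under load = R_th/(R_th + R_L) = 394.0 / (394.0 + 8790) = 0.04290.
So the output falls by 4.29 %.

4.29 %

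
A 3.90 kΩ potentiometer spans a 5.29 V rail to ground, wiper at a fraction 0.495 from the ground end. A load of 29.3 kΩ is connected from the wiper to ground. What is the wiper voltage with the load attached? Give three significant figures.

V ≈ 2.53 V

The wiper splits the pot into (1−α)R = 1.970 kΩ above and αR = 1.931 kΩ below.
Lower section ‖ load = 1.811 kΩ.
V_wiper = 5.29 × 1.811/(1.970 + 1.811) = 2.53 V.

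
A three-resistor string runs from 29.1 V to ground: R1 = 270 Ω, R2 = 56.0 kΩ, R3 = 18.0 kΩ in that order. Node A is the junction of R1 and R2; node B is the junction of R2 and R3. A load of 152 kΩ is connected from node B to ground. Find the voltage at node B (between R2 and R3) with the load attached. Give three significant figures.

At node B, R3 is in parallel with the load: R3‖R_L = 16090 Ω.
Below node A the resistance is R2 + (R3‖R_L) = 72090 Ω, so V_A = 29.1 × 72090/72360 = 28.99 V.
Then V_B = V_A × (R3‖R_L)/(R2 + R3‖R_L) = 28.99 × 16090/72090 = 6.47 V.

V ≈ 6.47 V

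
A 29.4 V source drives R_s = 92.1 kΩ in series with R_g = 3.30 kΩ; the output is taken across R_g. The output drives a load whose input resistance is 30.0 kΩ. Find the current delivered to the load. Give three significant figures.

I_L ≈ 0.0306 mA

R_g‖R_L = 2.973 kΩ; V_out = 29.4 × 2.973/95.07 = 0.9194 V.
I_L = V_out / R_L = 0.9194 / 30.0 kΩ = 0.0306 mA.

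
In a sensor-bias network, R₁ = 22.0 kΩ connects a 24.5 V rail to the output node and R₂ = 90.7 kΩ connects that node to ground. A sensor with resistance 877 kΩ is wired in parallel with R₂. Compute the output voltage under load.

The load sits in parallel with R₂: R₂‖R_L = (90.7 × 877) / (90.7 + 877) = 82.20 kΩ.
V_out = 24.5 × 82.20 / (22.0 + 82.20) = 24.5 × 82.20/104.2 = 19.3 V.

V_out ≈ 19.3 V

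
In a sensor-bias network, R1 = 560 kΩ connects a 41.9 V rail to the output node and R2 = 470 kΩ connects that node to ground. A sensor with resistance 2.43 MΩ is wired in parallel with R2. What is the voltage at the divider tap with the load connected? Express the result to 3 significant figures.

V_out ≈ 17.3 V

The load sits in parallel with R2: R2‖R_L = (470 × 2430) / (470 + 2430) = 393.8 kΩ.
V_out = 41.9 × 393.8 / (560 + 393.8) = 41.9 × 393.8/953.8 = 17.3 V.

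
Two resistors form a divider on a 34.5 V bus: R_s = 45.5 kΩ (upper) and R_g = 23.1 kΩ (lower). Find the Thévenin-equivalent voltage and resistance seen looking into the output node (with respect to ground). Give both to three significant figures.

V_th is the open-circuit tap voltage: 34.5 × 23.1/(45.5 + 23.1) = 11.6 V.
With the supply zeroed, R_s and R_g appear in parallel from the tap: R_th = R_s‖R_g = (45.5 × 23.1)/68.60 = 15.3 kΩ.

V_th = 11.6 V, R_th = 15.3 kΩ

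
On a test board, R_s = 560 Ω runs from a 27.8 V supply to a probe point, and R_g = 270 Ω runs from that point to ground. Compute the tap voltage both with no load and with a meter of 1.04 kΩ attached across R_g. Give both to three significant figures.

Unloaded: 9.04 V; loaded: 7.70 V

Open-circuit: V = 27.8 × 270/(560 + 270) = 9.04 V.
With the load, R_g becomes R_g‖R_L = 214.4 Ω, so V = 27.8 × 214.4/774.4 = 7.70 V.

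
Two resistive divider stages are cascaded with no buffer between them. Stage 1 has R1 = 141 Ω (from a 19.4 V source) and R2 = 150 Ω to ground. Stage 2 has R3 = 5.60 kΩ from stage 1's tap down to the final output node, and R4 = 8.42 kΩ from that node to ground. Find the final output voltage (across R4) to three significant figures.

V_out ≈ 5.97 V

Stage 2 presents R3+R4 = 14020 Ω as a load on stage 1's tap.
Stage 1's lower leg becomes R2‖(R3+R4) = 148.4 Ω, so V_mid = 19.4 × 148.4/289.4 = 9.948 V.
Stage 2 is itself unloaded: V_out = V_mid × R4/(R3+R4) = 9.948 × 8420/14020 = 5.97 V.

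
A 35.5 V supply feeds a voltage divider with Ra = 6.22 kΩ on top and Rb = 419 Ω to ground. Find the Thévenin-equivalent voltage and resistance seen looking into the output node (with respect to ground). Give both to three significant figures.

V_th = 2.24 V, R_th = 393 Ω

V_th is the open-circuit tap voltage: 35.5 × 419/(6220 + 419) = 2.24 V.
With the supply zeroed, Ra and Rb appear in parallel from the tap: R_th = Ra‖Rb = (6220 × 419)/6639 = 393 Ω.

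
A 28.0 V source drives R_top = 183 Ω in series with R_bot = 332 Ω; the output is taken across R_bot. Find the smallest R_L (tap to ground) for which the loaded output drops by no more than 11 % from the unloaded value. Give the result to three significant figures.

R_L(min) ≈ 955 Ω

Output resistance R_th = R_top‖R_bot = (183 × 332)/515.0 = 118.0 Ω.
The fractional drop is R_th/(R_th + R_L); requiring this ≤ 0.110 gives R_L ≥ R_th(1/0.110 − 1) = 118.0 × 8.091 = 955 Ω.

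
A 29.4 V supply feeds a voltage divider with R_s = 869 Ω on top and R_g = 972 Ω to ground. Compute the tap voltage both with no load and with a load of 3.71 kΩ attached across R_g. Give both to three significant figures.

Unloaded: 15.5 V; loaded: 13.8 V

Open-circuit: V = 29.4 × 972/(869 + 972) = 15.5 V.
With the load, R_g becomes R_g‖R_L = 770.2 Ω, so V = 29.4 × 770.2/1639 = 13.8 V.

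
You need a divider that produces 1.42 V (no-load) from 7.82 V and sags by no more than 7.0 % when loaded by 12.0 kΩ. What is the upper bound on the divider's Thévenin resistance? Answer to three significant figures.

R_th ≤ 903 Ω

Loading drop = R_th/(R_th + R_L) ≤ 0.0700, so R_th ≤ R_L · ε/(1−ε) = 12.0 kΩ × 0.0700/0.9300 = 903 Ω.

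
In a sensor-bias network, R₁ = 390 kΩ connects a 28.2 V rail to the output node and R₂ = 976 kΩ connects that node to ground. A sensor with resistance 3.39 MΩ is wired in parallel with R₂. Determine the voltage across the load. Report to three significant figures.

The load sits in parallel with R₂: R₂‖R_L = (976 × 3390) / (976 + 3390) = 757.8 kΩ.
V_out = 28.2 × 757.8 / (390 + 757.8) = 28.2 × 757.8/1148 = 18.6 V.
(Unloaded it would have been 20.1 V.)

V_out ≈ 18.6 V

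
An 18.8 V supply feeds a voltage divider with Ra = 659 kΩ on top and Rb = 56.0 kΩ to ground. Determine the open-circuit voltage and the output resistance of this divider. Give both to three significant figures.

V_th = 1.47 V, R_th = 51.6 kΩ

V_th is the open-circuit tap voltage: 18.8 × 56.0/(659 + 56.0) = 1.47 V.
With the supply zeroed, Ra and Rb appear in parallel from the tap: R_th = Ra‖Rb = (659 × 56.0)/715.0 = 51.6 kΩ.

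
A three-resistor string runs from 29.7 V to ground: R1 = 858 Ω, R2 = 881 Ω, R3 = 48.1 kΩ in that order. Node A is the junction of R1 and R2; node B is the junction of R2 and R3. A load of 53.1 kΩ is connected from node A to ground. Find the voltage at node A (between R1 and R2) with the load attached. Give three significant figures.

V ≈ 28.7 V

Below node A the series string R2+R3 = 48980 Ω sits in parallel with the 53100 Ω load: 25480 Ω.
V_A = 29.7 × 25480/(858 + 25480) = 28.7 V.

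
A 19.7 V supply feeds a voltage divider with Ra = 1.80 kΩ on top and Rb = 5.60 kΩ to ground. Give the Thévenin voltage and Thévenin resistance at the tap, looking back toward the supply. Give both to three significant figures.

V_th = 14.9 V, R_th = 1.36 kΩ

V_th is the open-circuit tap voltage: 19.7 × 5.60/(1.80 + 5.60) = 14.9 V.
With the supply zeroed, Ra and Rb appear in parallel from the tap: R_th = Ra‖Rb = (1.80 × 5.60)/7.400 = 1.36 kΩ.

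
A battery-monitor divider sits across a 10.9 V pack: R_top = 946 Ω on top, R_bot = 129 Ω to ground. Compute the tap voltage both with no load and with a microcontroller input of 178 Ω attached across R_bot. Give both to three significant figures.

Open-circuit: V = 10.9 × 129/(946 + 129) = 1.31 V.
With the load, R_bot becomes R_bot‖R_L = 74.79 Ω, so V = 10.9 × 74.79/1021 = 0.799 V.

Unloaded: 1.31 V; loaded: 0.799 V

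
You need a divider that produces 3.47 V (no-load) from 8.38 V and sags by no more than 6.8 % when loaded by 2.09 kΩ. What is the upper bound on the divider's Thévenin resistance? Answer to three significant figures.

Loading drop = R_th/(R_th + R_L) ≤ 0.0680, so R_th ≤ R_L · ε/(1−ε) = 2.09 kΩ × 0.0680/0.9320 = 152 Ω.
(Any R1, R2 with R2/(R1+R2) = 0.414 and R1‖R2 ≤ 152 Ω will meet the spec.)

R_th ≤ 152 Ω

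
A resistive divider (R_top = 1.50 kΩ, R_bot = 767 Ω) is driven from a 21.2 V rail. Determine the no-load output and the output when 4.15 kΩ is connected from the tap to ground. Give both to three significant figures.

Open-circuit: V = 21.2 × 767/(1500 + 767) = 7.17 V.
With the load, R_bot becomes R_bot‖R_L = 647.4 Ω, so V = 21.2 × 647.4/2147 = 6.39 V.

Unloaded: 7.17 V; loaded: 6.39 V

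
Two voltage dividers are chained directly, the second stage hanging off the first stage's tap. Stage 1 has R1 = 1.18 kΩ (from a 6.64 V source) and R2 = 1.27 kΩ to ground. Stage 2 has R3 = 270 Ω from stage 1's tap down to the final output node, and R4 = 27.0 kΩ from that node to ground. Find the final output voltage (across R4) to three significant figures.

V_out ≈ 3.33 V

Stage 2 presents R3+R4 = 27270 Ω as a load on stage 1's tap.
Stage 1's lower leg becomes R2‖(R3+R4) = 1213 Ω, so V_mid = 6.64 × 1213/2393 = 3.366 V.
Stage 2 is itself unloaded: V_out = V_mid × R4/(R3+R4) = 3.366 × 27000/27270 = 3.33 V.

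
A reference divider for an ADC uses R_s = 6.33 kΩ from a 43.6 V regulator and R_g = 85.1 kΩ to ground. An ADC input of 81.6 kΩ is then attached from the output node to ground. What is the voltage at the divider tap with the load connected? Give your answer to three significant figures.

The load sits in parallel with R_g: R_g‖R_L = (85.1 × 81.6) / (85.1 + 81.6) = 41.66 kΩ.
V_out = 43.6 × 41.66 / (6.33 + 41.66) = 43.6 × 41.66/47.99 = 37.8 V.
(Unloaded it would have been 40.6 V.)

V_out ≈ 37.8 V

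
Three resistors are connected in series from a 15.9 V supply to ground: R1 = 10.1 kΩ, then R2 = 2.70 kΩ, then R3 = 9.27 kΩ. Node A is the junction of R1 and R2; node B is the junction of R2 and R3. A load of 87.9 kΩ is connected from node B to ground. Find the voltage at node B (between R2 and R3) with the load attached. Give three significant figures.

At node B, R3 is in parallel with the load: R3‖R_L = 8.386 kΩ.
Below node A the resistance is R2 + (R3‖R_L) = 11.09 kΩ, so V_A = 15.9 × 11.09/21.19 = 8.320 V.
Then V_B = V_A × (R3‖R_L)/(R2 + R3‖R_L) = 8.320 × 8.386/11.09 = 6.29 V.

V ≈ 6.29 V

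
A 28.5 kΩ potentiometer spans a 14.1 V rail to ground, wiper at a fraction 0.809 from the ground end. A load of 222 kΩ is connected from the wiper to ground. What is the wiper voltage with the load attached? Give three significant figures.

V ≈ 11.2 V

The wiper splits the pot into (1−α)R = 5.443 kΩ above and αR = 23.06 kΩ below.
Lower section ‖ load = 20.89 kΩ.
V_wiper = 14.1 × 20.89/(5.443 + 20.89) = 11.2 V.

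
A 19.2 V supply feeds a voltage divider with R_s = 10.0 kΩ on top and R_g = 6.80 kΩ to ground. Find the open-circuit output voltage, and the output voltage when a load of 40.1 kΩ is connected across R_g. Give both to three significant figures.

Unloaded: 7.77 V; loaded: 7.06 V

Open-circuit: V = 19.2 × 6.80/(10.0 + 6.80) = 7.77 V.
With the load, R_g becomes R_g‖R_L = 5.814 kΩ, so V = 19.2 × 5.814/15.81 = 7.06 V.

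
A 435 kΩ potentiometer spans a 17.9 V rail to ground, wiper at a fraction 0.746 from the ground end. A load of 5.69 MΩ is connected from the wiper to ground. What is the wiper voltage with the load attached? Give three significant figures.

V ≈ 13.2 V

The wiper splits the pot into (1−α)R = 110.5 kΩ above and αR = 324.5 kΩ below.
Lower section ‖ load = 307.0 kΩ.
V_wiper = 17.9 × 307.0/(110.5 + 307.0) = 13.2 V.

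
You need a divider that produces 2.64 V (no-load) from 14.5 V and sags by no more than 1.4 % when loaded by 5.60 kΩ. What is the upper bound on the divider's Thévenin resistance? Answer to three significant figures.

R_th ≤ 79.5 Ω

Loading drop = R_th/(R_th + R_L) ≤ 0.0140, so R_th ≤ R_L · ε/(1−ε) = 5.60 kΩ × 0.0140/0.9860 = 79.5 Ω.
(Any R1, R2 with R2/(R1+R2) = 0.182 and R1‖R2 ≤ 79.5 Ω will meet the spec.)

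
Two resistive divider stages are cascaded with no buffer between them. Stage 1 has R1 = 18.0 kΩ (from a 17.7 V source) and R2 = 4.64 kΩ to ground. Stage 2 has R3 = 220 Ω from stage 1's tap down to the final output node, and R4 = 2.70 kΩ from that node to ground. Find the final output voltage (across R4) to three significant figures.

V_out ≈ 1.48 V

Stage 2 presents R3+R4 = 2920 Ω as a load on stage 1's tap.
Stage 1's lower leg becomes R2‖(R3+R4) = 1792 Ω, so V_mid = 17.7 × 1792/19790 = 1.603 V.
Stage 2 is itself unloaded: V_out = V_mid × R4/(R3+R4) = 1.603 × 2700/2920 = 1.48 V.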